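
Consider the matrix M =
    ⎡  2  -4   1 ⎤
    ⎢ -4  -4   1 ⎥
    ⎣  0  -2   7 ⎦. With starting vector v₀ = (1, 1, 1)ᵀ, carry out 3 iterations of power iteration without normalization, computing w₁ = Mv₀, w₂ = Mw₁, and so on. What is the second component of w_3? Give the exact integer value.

w1 = Mv₀ = (2·1 + (-4)·1 + 1·1; (-4)·1 + (-4)·1 + 1·1; 0·1 + (-2)·1 + 7·1) = (-1, -7, 5)
w2 = Mw1 = (2·(-1) + (-4)·(-7) + 1·5; (-4)·(-1) + (-4)·(-7) + 1·5; 0·(-1) + (-2)·(-7) + 7·5) = (31, 37, 49)
w3 = Mw2 = (-37, -223, 269)
The requested component of w3 is -223.

-223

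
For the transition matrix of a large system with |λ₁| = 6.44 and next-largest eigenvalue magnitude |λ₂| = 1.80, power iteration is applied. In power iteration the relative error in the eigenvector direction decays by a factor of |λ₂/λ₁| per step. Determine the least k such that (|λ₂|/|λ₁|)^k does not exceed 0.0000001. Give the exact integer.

13

|λ₂/λ₁| = 1.80/6.44 = 0.27950
Need k ≥ ln(0.0000001) / ln(0.27950) = -16.1181 / -1.2747 ≈ 12.644
Smallest integer k satisfying the bound: 13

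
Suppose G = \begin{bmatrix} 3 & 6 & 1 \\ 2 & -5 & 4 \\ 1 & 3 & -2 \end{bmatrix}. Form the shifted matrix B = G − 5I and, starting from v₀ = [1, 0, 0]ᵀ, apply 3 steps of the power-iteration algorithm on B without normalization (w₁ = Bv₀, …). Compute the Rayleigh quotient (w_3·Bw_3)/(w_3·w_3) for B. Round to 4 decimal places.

B = G − 5I has rows (-2, 6, 1); (2, -10, 4); (1, 3, -7)
w1 = Bv₀ = (-2, 2, 1)
w2 = Bw1 = (17, -20, -3)
w3 = Bw2 = (-157, 222, -22)
Bw3 = (1624, -2622, 663)
w3·Bw3 = -851638; w3·w3 = 74417; μ ≈ -851638/74417 = -11.4441

μ ≈ -11.4441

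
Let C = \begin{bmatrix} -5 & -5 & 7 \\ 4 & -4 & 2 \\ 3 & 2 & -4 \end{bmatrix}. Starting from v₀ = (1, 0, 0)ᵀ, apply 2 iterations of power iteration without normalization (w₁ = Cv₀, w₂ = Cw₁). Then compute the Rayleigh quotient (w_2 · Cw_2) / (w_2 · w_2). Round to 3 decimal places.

-5.320

w1 = Cv₀ = (-5, 4, 3)
w2 = Cw1 = (26, -30, -19)
Cw2 = (-113, 186, 94)
w2·Cw2 = 26·(-113) + (-30)·186 + (-19)·94 = -10304; w2·w2 = 26·26 + (-30)·(-30) + (-19)·(-19) = 1937
λ ≈ -10304/1937 = -5.320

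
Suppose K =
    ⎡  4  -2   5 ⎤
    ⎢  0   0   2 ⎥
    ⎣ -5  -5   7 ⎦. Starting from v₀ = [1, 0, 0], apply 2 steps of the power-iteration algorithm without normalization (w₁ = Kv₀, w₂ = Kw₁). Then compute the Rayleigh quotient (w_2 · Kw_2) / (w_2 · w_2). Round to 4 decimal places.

w1 = Kv₀ = (4·1 + (-2)·0 + 5·0; 0·1 + 0·0 + 2·0; (-5)·1 + (-5)·0 + 7·0) = (4, 0, -5)
w2 = Kw1 = (4·4 + (-2)·0 + 5·(-5); 0·4 + 0·0 + 2·(-5); (-5)·4 + (-5)·0 + 7·(-5)) = (-9, -10, -55)
Kw2 = (-291, -110, -290)
w2·Kw2 = (-9)·(-291) + (-10)·(-110) + (-55)·(-290) = 19669; w2·w2 = (-9)·(-9) + (-10)·(-10) + (-55)·(-55) = 3206
λ ≈ 19669/3206 = 6.1351

6.1351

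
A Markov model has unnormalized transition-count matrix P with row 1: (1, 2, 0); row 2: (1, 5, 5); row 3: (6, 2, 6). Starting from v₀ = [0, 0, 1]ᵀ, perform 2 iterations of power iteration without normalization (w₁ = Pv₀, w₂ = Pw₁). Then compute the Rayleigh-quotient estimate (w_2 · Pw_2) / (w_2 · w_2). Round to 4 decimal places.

λ ≈ 9.5480

w1 = Pv₀ = (1·0 + 2·0 + 0·1; 1·0 + 5·0 + 5·1; 6·0 + 2·0 + 6·1) = (0, 5, 6)
w2 = Pw1 = (1·0 + 2·5 + 0·6; 1·0 + 5·5 + 5·6; 6·0 + 2·5 + 6·6) = (10, 55, 46)
Pw2 = (120, 515, 446)
w2·Pw2 = 10·120 + 55·515 + 46·446 = 50041; w2·w2 = 10·10 + 55·55 + 46·46 = 5241
λ ≈ 50041/5241 = 9.5480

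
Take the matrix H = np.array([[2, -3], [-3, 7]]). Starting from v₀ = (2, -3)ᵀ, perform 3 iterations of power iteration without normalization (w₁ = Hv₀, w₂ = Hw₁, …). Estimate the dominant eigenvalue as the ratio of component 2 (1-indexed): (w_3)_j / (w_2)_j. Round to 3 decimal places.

λ ≈ 8.408

w1 = Hv₀ = (2·2 + (-3)·(-3); (-3)·2 + 7·(-3)) = (13, -27)
w2 = Hw1 = (2·13 + (-3)·(-27); (-3)·13 + 7·(-27)) = (107, -228)
w3 = Hw2 = (898, -1917)
Ratio at component: -1917 / -228 = 8.408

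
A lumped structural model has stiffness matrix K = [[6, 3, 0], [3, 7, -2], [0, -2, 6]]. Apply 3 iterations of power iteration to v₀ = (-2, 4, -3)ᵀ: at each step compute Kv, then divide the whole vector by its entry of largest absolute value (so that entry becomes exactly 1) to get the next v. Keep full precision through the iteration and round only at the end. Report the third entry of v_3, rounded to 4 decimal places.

-0.7330

Kv0 = (0.00000, 28.00000, -26.00000); divide by 28.00000 → v1 = (0.00000, 1.00000, -0.92857)
Kv1 = (3.00000, 8.85714, -7.57143); divide by 8.85714 → v2 = (0.33871, 1.00000, -0.85484)
Kv2 = (5.03226, 9.72581, -7.12903); divide by 9.72581 → v3 = (0.51741, 1.00000, -0.73300)
Requested entry of v3: -1768/2412 = -0.7330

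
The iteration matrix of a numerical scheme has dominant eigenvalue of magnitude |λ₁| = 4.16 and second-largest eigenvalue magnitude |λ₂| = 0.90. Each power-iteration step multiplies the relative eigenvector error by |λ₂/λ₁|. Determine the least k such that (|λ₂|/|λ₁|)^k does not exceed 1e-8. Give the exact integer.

|λ₂/λ₁| = 0.90/4.16 = 0.21635
Need k ≥ ln(1e-8) / ln(0.21635) = -18.4207 / -1.5309 ≈ 12.033
Smallest integer k satisfying the bound: 13

13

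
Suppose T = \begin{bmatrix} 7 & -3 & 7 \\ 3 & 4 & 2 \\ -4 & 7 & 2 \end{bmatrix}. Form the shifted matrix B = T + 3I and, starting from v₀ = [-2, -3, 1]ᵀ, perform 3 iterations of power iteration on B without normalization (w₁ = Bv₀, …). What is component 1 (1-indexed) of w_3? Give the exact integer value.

B = T + 3I has rows (10, -3, 7); (3, 7, 2); (-4, 7, 5)
w1 = Bv₀ = (-4, -25, -8)
w2 = Bw1 = (-21, -203, -199)
w3 = Bw2 = (-994, -1882, -2332)
Requested component of w3: -994

-994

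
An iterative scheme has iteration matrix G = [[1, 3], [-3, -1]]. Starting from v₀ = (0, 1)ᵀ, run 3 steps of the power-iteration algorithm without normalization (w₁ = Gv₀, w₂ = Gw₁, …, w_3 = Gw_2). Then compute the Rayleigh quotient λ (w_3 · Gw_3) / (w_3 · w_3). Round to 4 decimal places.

w1 = Gv₀ = (3, -1)
w2 = Gw1 = (0, -8)
w3 = Gw2 = (-24, 8)
Gw3 = (0, 64)
w3·Gw3 = (-24)·0 + 8·64 = 512; w3·w3 = (-24)·(-24) + 8·8 = 640
λ ≈ 512/640 = 0.8000

λ ≈ 0.8000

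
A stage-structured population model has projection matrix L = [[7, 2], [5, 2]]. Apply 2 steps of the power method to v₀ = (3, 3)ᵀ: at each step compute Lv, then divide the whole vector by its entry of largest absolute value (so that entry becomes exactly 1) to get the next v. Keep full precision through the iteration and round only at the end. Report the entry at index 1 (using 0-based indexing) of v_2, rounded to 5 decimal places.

Lv0 = (27.000000, 21.000000); divide by 27.000000 → v1 = (1.000000, 0.777778)
Lv1 = (8.555556, 6.555556); divide by 8.555556 → v2 = (1.000000, 0.766234)
Requested entry of v2: 177/231 = 0.76623

0.76623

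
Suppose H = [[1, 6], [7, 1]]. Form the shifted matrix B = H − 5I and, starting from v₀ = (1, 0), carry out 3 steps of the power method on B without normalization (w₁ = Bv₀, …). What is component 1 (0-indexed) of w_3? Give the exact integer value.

630

B = H − 5I has rows (-4, 6); (7, -4)
w1 = Bv₀ = (-4, 7)
w2 = Bw1 = (58, -56)
w3 = Bw2 = (-568, 630)
Requested component of w3: 630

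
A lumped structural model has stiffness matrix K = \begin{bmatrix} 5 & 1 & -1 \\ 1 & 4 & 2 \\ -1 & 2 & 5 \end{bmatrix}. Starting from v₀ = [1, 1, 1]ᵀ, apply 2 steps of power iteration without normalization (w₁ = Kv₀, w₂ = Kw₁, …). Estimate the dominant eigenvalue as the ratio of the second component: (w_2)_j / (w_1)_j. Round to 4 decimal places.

w1 = Kv₀ = (5, 7, 6)
w2 = Kw1 = (26, 45, 39)
Ratio at component: 45 / 7 = 6.4286

λ ≈ 6.4286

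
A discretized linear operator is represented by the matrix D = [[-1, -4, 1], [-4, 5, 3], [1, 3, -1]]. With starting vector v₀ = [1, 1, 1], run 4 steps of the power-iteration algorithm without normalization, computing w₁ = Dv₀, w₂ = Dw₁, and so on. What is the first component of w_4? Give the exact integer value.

-817

w1 = Dv₀ = (-4, 4, 3)
w2 = Dw1 = (-9, 45, 5)
w3 = Dw2 = (-166, 276, 121)
w4 = Dw3 = (-817, 2407, 541)
The requested component of w4 is -817.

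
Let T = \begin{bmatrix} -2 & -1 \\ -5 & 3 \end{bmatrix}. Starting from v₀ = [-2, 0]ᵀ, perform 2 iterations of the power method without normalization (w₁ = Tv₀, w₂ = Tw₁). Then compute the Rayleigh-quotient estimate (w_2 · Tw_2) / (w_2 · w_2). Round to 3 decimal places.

1.726

w1 = Tv₀ = ((-2)·(-2) + (-1)·0; (-5)·(-2) + 3·0) = (4, 10)
w2 = Tw1 = ((-2)·4 + (-1)·10; (-5)·4 + 3·10) = (-18, 10)
Tw2 = (26, 120)
w2·Tw2 = (-18)·26 + 10·120 = 732; w2·w2 = (-18)·(-18) + 10·10 = 424
λ ≈ 732/424 = 1.726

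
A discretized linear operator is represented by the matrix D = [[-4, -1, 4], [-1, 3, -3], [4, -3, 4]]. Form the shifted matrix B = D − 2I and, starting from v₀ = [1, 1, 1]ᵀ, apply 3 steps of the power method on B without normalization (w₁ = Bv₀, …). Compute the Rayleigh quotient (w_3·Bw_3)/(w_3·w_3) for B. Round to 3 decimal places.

μ ≈ -5.431

B = D − 2I has rows (-6, -1, 4); (-1, 1, -3); (4, -3, 2)
w1 = Bv₀ = ((-6)·1 + (-1)·1 + 4·1; (-1)·1 + 1·1 + (-3)·1; 4·1 + (-3)·1 + 2·1) = (-3, -3, 3)
w2 = Bw1 = ((-6)·(-3) + (-1)·(-3) + 4·3; (-1)·(-3) + 1·(-3) + (-3)·3; 4·(-3) + (-3)·(-3) + 2·3) = (33, -9, 3)
w3 = Bw2 = (-177, -51, 165)
Bw3 = (1773, -369, -225)
w3·Bw3 = -332127; w3·w3 = 61155; μ ≈ -332127/61155 = -5.431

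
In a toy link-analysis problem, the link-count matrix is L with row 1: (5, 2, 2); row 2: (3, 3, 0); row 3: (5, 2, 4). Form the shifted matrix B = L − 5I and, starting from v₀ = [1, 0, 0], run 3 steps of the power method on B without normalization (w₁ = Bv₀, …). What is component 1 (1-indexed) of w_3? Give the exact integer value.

-10

B = L − 5I has rows (0, 2, 2); (3, -2, 0); (5, 2, -1)
w1 = Bv₀ = (0·1 + 2·0 + 2·0; 3·1 + (-2)·0 + 0·0; 5·1 + 2·0 + (-1)·0) = (0, 3, 5)
w2 = Bw1 = (0·0 + 2·3 + 2·5; 3·0 + (-2)·3 + 0·5; 5·0 + 2·3 + (-1)·5) = (16, -6, 1)
w3 = Bw2 = (-10, 60, 67)
Requested component of w3: -10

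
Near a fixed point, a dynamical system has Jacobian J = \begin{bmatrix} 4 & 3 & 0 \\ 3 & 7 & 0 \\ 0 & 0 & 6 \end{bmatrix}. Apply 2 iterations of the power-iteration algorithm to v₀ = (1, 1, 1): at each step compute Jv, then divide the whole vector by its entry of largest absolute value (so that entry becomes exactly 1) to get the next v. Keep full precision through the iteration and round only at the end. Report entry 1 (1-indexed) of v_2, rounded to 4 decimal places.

Jv0 = (7.00000, 10.00000, 6.00000); divide by 10.00000 → v1 = (0.70000, 1.00000, 0.60000)
Jv1 = (5.80000, 9.10000, 3.60000); divide by 9.10000 → v2 = (0.63736, 1.00000, 0.39560)
Requested entry of v2: 58/91 = 0.6374

0.6374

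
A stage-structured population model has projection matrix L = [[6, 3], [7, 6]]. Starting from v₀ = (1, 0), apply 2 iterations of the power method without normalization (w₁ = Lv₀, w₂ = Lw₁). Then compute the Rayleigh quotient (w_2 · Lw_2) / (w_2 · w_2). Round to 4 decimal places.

w1 = Lv₀ = (6·1 + 3·0; 7·1 + 6·0) = (6, 7)
w2 = Lw1 = (6·6 + 3·7; 7·6 + 6·7) = (57, 84)
Lw2 = (594, 903)
w2·Lw2 = 57·594 + 84·903 = 109710; w2·w2 = 57·57 + 84·84 = 10305
λ ≈ 109710/10305 = 10.6463

λ ≈ 10.6463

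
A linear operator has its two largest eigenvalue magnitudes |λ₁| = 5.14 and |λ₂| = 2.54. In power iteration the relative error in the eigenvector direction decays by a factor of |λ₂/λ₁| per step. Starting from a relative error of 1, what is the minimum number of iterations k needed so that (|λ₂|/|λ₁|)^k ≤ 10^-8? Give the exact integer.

27

|λ₂/λ₁| = 2.54/5.14 = 0.49416
Need k ≥ ln(10^-8) / ln(0.49416) = -18.4207 / -0.7049 ≈ 26.133
Smallest integer k satisfying the bound: 27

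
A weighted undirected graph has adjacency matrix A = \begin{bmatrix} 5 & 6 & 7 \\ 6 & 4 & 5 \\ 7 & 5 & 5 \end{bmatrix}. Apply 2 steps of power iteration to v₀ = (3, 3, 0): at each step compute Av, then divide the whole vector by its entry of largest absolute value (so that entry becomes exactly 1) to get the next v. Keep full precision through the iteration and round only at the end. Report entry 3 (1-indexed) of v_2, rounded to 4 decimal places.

0.9397

Av0 = (33.00000, 30.00000, 36.00000); divide by 36.00000 → v1 = (0.91667, 0.83333, 1.00000)
Av1 = (16.58333, 13.83333, 15.58333); divide by 16.58333 → v2 = (1.00000, 0.83417, 0.93970)
Requested entry of v2: 561/597 = 0.9397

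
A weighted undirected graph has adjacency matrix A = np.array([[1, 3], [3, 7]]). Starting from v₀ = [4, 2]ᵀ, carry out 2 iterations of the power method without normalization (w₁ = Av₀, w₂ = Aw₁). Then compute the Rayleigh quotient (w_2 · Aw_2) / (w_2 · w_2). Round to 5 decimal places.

w1 = Av₀ = (1·4 + 3·2; 3·4 + 7·2) = (10, 26)
w2 = Aw1 = (1·10 + 3·26; 3·10 + 7·26) = (88, 212)
Aw2 = (724, 1748)
w2·Aw2 = 88·724 + 212·1748 = 434288; w2·w2 = 88·88 + 212·212 = 52688
λ ≈ 434288/52688 = 8.24264

8.24264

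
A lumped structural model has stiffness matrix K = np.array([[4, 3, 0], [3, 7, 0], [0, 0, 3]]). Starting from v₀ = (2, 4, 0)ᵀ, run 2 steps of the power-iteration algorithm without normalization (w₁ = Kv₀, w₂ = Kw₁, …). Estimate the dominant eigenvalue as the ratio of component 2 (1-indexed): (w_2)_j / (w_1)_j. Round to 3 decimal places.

w1 = Kv₀ = (20, 34, 0)
w2 = Kw1 = (182, 298, 0)
Ratio at component: 298 / 34 = 8.765

8.765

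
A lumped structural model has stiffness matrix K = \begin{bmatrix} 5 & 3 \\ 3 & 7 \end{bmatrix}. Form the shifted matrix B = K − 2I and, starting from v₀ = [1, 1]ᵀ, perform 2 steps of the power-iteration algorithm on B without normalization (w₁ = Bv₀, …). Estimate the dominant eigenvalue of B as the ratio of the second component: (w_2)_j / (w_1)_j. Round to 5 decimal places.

B = K − 2I has rows (3, 3); (3, 5)
w1 = Bv₀ = (3·1 + 3·1; 3·1 + 5·1) = (6, 8)
w2 = Bw1 = (3·6 + 3·8; 3·6 + 5·8) = (42, 58)
Ratio: 58/8 = 7.25000

7.25000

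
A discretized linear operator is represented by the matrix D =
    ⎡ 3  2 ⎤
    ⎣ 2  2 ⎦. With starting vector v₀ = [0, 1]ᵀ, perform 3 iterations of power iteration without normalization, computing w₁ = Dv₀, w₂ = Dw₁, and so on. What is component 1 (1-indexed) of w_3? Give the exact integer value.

w1 = Dv₀ = (2, 2)
w2 = Dw1 = (10, 8)
w3 = Dw2 = (46, 36)
The requested component of w3 is 46.

46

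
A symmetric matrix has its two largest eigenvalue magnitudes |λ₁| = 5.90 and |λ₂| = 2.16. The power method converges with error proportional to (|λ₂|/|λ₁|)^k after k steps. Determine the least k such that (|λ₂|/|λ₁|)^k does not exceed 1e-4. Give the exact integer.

10

|λ₂/λ₁| = 2.16/5.90 = 0.36610
Need k ≥ ln(1e-4) / ln(0.36610) = -9.2103 / -1.0048 ≈ 9.166
Smallest integer k satisfying the bound: 10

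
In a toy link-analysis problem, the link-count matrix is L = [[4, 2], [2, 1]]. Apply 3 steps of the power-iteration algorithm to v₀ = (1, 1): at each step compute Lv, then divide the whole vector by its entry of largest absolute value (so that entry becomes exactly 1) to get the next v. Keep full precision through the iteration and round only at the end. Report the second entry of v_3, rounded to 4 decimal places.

Lv0 = (6.00000, 3.00000); divide by 6.00000 → v1 = (1.00000, 0.50000)
Lv1 = (5.00000, 2.50000); divide by 5.00000 → v2 = (1.00000, 0.50000)
Lv2 = (5.00000, 2.50000); divide by 5.00000 → v3 = (1.00000, 0.50000)
Requested entry of v3: 75/150 = 0.5000

0.5000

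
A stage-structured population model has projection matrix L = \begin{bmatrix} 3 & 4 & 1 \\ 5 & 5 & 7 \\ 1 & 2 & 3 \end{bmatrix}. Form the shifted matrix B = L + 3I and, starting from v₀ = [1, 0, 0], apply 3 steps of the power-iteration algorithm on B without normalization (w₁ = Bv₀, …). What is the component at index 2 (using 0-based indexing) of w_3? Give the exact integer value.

B = L + 3I has rows (6, 4, 1); (5, 8, 7); (1, 2, 6)
w1 = Bv₀ = (6·1 + 4·0 + 1·0; 5·1 + 8·0 + 7·0; 1·1 + 2·0 + 6·0) = (6, 5, 1)
w2 = Bw1 = (6·6 + 4·5 + 1·1; 5·6 + 8·5 + 7·1; 1·6 + 2·5 + 6·1) = (57, 77, 22)
w3 = Bw2 = (672, 1055, 343)
Requested component of w3: 343

343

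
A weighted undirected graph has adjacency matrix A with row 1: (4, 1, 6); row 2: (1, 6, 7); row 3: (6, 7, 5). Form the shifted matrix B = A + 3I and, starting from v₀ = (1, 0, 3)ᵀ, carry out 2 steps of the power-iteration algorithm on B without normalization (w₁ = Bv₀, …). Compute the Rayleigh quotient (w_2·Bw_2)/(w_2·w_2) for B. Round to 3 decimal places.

B = A + 3I has rows (7, 1, 6); (1, 9, 7); (6, 7, 8)
w1 = Bv₀ = (7·1 + 1·0 + 6·3; 1·1 + 9·0 + 7·3; 6·1 + 7·0 + 8·3) = (25, 22, 30)
w2 = Bw1 = (7·25 + 1·22 + 6·30; 1·25 + 9·22 + 7·30; 6·25 + 7·22 + 8·30) = (377, 433, 544)
Bw2 = (6336, 8082, 9645)
w2·Bw2 = 11135058; w2·w2 = 625554; μ ≈ 11135058/625554 = 17.800

17.800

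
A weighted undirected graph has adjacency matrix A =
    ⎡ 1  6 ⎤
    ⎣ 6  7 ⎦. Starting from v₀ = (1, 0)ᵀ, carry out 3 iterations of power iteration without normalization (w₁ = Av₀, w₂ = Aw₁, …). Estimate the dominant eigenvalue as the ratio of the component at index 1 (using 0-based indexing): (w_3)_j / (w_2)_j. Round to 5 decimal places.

w1 = Av₀ = (1, 6)
w2 = Aw1 = (37, 48)
w3 = Aw2 = (325, 558)
Ratio at component: 558 / 48 = 11.62500

λ ≈ 11.62500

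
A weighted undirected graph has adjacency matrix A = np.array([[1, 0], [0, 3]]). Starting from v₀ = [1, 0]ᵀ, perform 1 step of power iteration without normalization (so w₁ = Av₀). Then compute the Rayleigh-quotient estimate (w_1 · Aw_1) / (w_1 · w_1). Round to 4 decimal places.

1.0000

w1 = Av₀ = (1·1 + 0·0; 0·1 + 3·0) = (1, 0)
Aw1 = (1, 0)
w1·Aw1 = 1·1 + 0·0 = 1; w1·w1 = 1·1 + 0·0 = 1
λ ≈ 1/1 = 1.0000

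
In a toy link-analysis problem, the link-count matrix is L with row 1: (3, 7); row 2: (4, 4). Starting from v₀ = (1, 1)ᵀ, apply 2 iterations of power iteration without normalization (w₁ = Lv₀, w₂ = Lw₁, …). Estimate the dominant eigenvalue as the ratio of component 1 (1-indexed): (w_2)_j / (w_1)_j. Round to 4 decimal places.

8.6000

w1 = Lv₀ = (3·1 + 7·1; 4·1 + 4·1) = (10, 8)
w2 = Lw1 = (3·10 + 7·8; 4·10 + 4·8) = (86, 72)
Ratio at component: 86 / 10 = 8.6000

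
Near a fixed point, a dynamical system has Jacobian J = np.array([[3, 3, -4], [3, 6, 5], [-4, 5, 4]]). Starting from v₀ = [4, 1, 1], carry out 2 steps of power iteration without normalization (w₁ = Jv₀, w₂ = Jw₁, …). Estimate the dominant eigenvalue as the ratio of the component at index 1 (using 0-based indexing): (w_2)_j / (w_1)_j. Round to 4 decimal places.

5.9130

w1 = Jv₀ = (3·4 + 3·1 + (-4)·1; 3·4 + 6·1 + 5·1; (-4)·4 + 5·1 + 4·1) = (11, 23, -7)
w2 = Jw1 = (3·11 + 3·23 + (-4)·(-7); 3·11 + 6·23 + 5·(-7); (-4)·11 + 5·23 + 4·(-7)) = (130, 136, 43)
Ratio at component: 136 / 23 = 5.9130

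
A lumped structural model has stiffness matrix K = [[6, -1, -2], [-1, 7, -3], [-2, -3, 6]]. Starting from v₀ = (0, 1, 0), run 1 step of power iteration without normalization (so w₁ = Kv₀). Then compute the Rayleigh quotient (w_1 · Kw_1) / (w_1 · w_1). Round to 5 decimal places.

w1 = Kv₀ = (-1, 7, -3)
Kw1 = (-7, 59, -37)
w1·Kw1 = (-1)·(-7) + 7·59 + (-3)·(-37) = 531; w1·w1 = (-1)·(-1) + 7·7 + (-3)·(-3) = 59
λ ≈ 531/59 = 9.00000

λ ≈ 9.00000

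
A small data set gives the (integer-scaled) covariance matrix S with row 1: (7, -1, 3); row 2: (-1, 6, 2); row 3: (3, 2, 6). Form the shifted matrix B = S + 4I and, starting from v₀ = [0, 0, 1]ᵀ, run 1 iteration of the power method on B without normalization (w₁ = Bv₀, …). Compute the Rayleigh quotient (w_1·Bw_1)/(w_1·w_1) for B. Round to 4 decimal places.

B = S + 4I has rows (11, -1, 3); (-1, 10, 2); (3, 2, 10)
w1 = Bv₀ = (11·0 + (-1)·0 + 3·1; (-1)·0 + 10·0 + 2·1; 3·0 + 2·0 + 10·1) = (3, 2, 10)
Bw1 = (61, 37, 113)
w1·Bw1 = 1387; w1·w1 = 113; μ ≈ 1387/113 = 12.2743

12.2743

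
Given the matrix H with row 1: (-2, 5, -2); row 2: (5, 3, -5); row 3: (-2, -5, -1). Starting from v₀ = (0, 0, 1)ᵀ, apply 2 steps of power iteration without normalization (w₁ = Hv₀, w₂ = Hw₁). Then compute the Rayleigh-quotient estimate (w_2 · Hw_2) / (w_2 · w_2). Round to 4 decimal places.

λ ≈ 7.0187

w1 = Hv₀ = ((-2)·0 + 5·0 + (-2)·1; 5·0 + 3·0 + (-5)·1; (-2)·0 + (-5)·0 + (-1)·1) = (-2, -5, -1)
w2 = Hw1 = ((-2)·(-2) + 5·(-5) + (-2)·(-1); 5·(-2) + 3·(-5) + (-5)·(-1); (-2)·(-2) + (-5)·(-5) + (-1)·(-1)) = (-19, -20, 30)
Hw2 = (-122, -305, 108)
w2·Hw2 = (-19)·(-122) + (-20)·(-305) + 30·108 = 11658; w2·w2 = (-19)·(-19) + (-20)·(-20) + 30·30 = 1661
λ ≈ 11658/1661 = 7.0187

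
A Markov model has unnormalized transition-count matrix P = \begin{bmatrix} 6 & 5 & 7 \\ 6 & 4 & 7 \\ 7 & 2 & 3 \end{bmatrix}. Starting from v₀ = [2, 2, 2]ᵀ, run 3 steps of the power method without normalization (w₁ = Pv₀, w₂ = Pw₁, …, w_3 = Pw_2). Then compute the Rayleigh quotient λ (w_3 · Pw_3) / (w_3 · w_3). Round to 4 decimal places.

w1 = Pv₀ = (36, 34, 24)
w2 = Pw1 = (554, 520, 392)
w3 = Pw2 = (8668, 8148, 6094)
Pw3 = (135406, 127258, 95254)
w3·Pw3 = 8668·135406 + 8148·127258 + 6094·95254 = 2791075268; w3·w3 = 8668·8668 + 8148·8148 + 6094·6094 = 178660964
λ ≈ 2791075268/178660964 = 15.6222

15.6222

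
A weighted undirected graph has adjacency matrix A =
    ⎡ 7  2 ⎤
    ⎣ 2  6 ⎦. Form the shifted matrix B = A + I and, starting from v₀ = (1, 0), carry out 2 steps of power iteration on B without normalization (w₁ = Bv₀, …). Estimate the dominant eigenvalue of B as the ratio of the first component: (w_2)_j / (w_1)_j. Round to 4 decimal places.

8.5000

B = A + I has rows (8, 2); (2, 7)
w1 = Bv₀ = (8, 2)
w2 = Bw1 = (68, 30)
Ratio: 68/8 = 8.5000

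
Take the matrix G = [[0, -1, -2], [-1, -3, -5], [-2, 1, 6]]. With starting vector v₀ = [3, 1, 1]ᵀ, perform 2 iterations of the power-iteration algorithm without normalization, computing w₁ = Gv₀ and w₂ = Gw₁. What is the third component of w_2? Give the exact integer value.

1

w1 = Gv₀ = (0·3 + (-1)·1 + (-2)·1; (-1)·3 + (-3)·1 + (-5)·1; (-2)·3 + 1·1 + 6·1) = (-3, -11, 1)
w2 = Gw1 = (0·(-3) + (-1)·(-11) + (-2)·1; (-1)·(-3) + (-3)·(-11) + (-5)·1; (-2)·(-3) + 1·(-11) + 6·1) = (9, 31, 1)
The requested component of w2 is 1.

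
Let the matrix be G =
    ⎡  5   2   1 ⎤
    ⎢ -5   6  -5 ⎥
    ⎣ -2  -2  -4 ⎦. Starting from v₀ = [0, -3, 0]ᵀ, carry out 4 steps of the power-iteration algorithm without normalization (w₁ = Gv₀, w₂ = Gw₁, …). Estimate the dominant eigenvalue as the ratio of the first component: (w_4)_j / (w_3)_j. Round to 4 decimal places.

w1 = Gv₀ = (5·0 + 2·(-3) + 1·0; (-5)·0 + 6·(-3) + (-5)·0; (-2)·0 + (-2)·(-3) + (-4)·0) = (-6, -18, 6)
w2 = Gw1 = (5·(-6) + 2·(-18) + 1·6; (-5)·(-6) + 6·(-18) + (-5)·6; (-2)·(-6) + (-2)·(-18) + (-4)·6) = (-60, -108, 24)
w3 = Gw2 = (-492, -468, 240)
w4 = Gw3 = (-3156, -1548, 960)
Ratio at component: -3156 / -492 = 6.4146

λ ≈ 6.4146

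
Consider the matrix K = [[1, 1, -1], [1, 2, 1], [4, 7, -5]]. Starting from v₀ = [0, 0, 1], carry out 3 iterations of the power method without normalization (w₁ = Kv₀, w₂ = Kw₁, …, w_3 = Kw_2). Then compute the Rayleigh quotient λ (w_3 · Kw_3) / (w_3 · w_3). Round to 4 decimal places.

λ ≈ -5.4391

w1 = Kv₀ = (1·0 + 1·0 + (-1)·1; 1·0 + 2·0 + 1·1; 4·0 + 7·0 + (-5)·1) = (-1, 1, -5)
w2 = Kw1 = (1·(-1) + 1·1 + (-1)·(-5); 1·(-1) + 2·1 + 1·(-5); 4·(-1) + 7·1 + (-5)·(-5)) = (5, -4, 28)
w3 = Kw2 = (-27, 25, -148)
Kw3 = (146, -125, 807)
w3·Kw3 = (-27)·146 + 25·(-125) + (-148)·807 = -126503; w3·w3 = (-27)·(-27) + 25·25 + (-148)·(-148) = 23258
λ ≈ -126503/23258 = -5.4391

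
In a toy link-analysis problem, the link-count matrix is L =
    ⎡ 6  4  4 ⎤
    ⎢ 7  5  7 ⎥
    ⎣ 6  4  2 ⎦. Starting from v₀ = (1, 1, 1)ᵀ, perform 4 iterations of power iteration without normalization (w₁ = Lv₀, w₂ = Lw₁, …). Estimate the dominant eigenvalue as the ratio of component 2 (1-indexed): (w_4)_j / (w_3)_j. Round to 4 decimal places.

λ ≈ 14.8600

w1 = Lv₀ = (6·1 + 4·1 + 4·1; 7·1 + 5·1 + 7·1; 6·1 + 4·1 + 2·1) = (14, 19, 12)
w2 = Lw1 = (6·14 + 4·19 + 4·12; 7·14 + 5·19 + 7·12; 6·14 + 4·19 + 2·12) = (208, 277, 184)
w3 = Lw2 = (3092, 4129, 2724)
w4 = Lw3 = (45964, 61357, 40516)
Ratio at component: 61357 / 4129 = 14.8600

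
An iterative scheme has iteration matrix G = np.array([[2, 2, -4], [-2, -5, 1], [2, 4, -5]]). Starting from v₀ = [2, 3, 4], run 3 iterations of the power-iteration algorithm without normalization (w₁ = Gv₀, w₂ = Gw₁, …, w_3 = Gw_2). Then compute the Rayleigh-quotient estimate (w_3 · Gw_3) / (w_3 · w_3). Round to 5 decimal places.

w1 = Gv₀ = (-6, -15, -4)
w2 = Gw1 = (-26, 83, -52)
w3 = Gw2 = (322, -415, 540)
Gw3 = (-2346, 1971, -3716)
w3·Gw3 = 322·(-2346) + (-415)·1971 + 540·(-3716) = -3580017; w3·w3 = 322·322 + (-415)·(-415) + 540·540 = 567509
λ ≈ -3580017/567509 = -6.30830

λ ≈ -6.30830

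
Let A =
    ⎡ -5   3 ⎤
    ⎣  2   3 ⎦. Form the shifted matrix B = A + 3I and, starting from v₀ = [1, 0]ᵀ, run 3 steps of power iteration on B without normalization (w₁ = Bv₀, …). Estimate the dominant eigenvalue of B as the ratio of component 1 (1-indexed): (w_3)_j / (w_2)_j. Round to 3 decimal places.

B = A + 3I has rows (-2, 3); (2, 6)
w1 = Bv₀ = ((-2)·1 + 3·0; 2·1 + 6·0) = (-2, 2)
w2 = Bw1 = ((-2)·(-2) + 3·2; 2·(-2) + 6·2) = (10, 8)
w3 = Bw2 = (4, 68)
Ratio: 4/10 = 0.400

μ ≈ 0.400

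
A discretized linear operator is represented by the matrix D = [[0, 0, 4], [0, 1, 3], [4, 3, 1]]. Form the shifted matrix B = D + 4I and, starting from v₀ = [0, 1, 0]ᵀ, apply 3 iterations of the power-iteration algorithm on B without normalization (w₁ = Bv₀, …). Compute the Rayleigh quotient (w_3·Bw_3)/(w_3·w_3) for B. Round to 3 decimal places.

B = D + 4I has rows (4, 0, 4); (0, 5, 3); (4, 3, 5)
w1 = Bv₀ = (4·0 + 0·1 + 4·0; 0·0 + 5·1 + 3·0; 4·0 + 3·1 + 5·0) = (0, 5, 3)
w2 = Bw1 = (4·0 + 0·5 + 4·3; 0·0 + 5·5 + 3·3; 4·0 + 3·5 + 5·3) = (12, 34, 30)
w3 = Bw2 = (168, 260, 300)
Bw3 = (1872, 2200, 2952)
w3·Bw3 = 1772096; w3·w3 = 185824; μ ≈ 1772096/185824 = 9.536

μ ≈ 9.536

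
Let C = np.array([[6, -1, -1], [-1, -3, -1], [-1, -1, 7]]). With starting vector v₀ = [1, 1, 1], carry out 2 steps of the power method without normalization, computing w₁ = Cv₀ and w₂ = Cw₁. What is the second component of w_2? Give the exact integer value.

w1 = Cv₀ = (4, -5, 5)
w2 = Cw1 = (24, 6, 36)
The requested component of w2 is 6.

6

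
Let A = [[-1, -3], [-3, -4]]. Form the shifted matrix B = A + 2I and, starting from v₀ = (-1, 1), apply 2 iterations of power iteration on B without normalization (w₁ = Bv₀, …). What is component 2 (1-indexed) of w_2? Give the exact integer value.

10

B = A + 2I has rows (1, -3); (-3, -2)
w1 = Bv₀ = (1·(-1) + (-3)·1; (-3)·(-1) + (-2)·1) = (-4, 1)
w2 = Bw1 = (1·(-4) + (-3)·1; (-3)·(-4) + (-2)·1) = (-7, 10)
Requested component of w2: 10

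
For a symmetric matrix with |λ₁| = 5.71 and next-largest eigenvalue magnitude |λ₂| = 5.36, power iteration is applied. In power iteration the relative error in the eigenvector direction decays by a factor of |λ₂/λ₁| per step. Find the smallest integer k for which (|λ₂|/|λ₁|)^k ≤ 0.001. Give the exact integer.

110

|λ₂/λ₁| = 5.36/5.71 = 0.93870
Need k ≥ ln(0.001) / ln(0.93870) = -6.9078 / -0.0633 ≈ 109.205
Smallest integer k satisfying the bound: 110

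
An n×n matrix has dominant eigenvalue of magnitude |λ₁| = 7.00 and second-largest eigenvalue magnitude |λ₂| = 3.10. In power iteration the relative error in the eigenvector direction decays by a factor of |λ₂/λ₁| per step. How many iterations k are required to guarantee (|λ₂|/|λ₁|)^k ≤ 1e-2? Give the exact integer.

|λ₂/λ₁| = 3.10/7.00 = 0.44286
Need k ≥ ln(1e-2) / ln(0.44286) = -4.6052 / -0.8145 ≈ 5.654
Smallest integer k satisfying the bound: 6

6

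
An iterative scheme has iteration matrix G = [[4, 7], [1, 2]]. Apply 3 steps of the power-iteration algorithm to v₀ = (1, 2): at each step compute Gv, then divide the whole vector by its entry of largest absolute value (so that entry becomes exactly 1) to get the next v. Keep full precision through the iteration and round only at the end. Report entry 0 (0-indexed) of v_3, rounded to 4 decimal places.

Gv0 = (18.00000, 5.00000); divide by 18.00000 → v1 = (1.00000, 0.27778)
Gv1 = (5.94444, 1.55556); divide by 5.94444 → v2 = (1.00000, 0.26168)
Gv2 = (5.83178, 1.52336); divide by 5.83178 → v3 = (1.00000, 0.26122)
Requested entry of v3: 624/624 = 1.0000

1.0000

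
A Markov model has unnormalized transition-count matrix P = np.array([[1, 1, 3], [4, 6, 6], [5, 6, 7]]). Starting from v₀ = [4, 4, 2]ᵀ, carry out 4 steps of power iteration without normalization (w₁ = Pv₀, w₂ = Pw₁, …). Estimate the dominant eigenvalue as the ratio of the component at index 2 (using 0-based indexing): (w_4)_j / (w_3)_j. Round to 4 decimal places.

w1 = Pv₀ = (1·4 + 1·4 + 3·2; 4·4 + 6·4 + 6·2; 5·4 + 6·4 + 7·2) = (14, 52, 58)
w2 = Pw1 = (1·14 + 1·52 + 3·58; 4·14 + 6·52 + 6·58; 5·14 + 6·52 + 7·58) = (240, 716, 788)
w3 = Pw2 = (3320, 9984, 11012)
w4 = Pw3 = (46340, 139256, 153588)
Ratio at component: 153588 / 11012 = 13.9473

13.9473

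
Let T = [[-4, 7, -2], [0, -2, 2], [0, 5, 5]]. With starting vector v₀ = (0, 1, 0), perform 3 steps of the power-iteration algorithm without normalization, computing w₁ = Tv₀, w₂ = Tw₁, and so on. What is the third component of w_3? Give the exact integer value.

145

w1 = Tv₀ = ((-4)·0 + 7·1 + (-2)·0; 0·0 + (-2)·1 + 2·0; 0·0 + 5·1 + 5·0) = (7, -2, 5)
w2 = Tw1 = ((-4)·7 + 7·(-2) + (-2)·5; 0·7 + (-2)·(-2) + 2·5; 0·7 + 5·(-2) + 5·5) = (-52, 14, 15)
w3 = Tw2 = (276, 2, 145)
The requested component of w3 is 145.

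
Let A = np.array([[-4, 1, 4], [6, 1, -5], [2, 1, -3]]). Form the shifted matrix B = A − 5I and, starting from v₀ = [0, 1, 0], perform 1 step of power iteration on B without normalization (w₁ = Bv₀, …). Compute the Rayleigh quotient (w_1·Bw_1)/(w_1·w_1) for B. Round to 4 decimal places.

B = A − 5I has rows (-9, 1, 4); (6, -4, -5); (2, 1, -8)
w1 = Bv₀ = ((-9)·0 + 1·1 + 4·0; 6·0 + (-4)·1 + (-5)·0; 2·0 + 1·1 + (-8)·0) = (1, -4, 1)
Bw1 = (-9, 17, -10)
w1·Bw1 = -87; w1·w1 = 18; μ ≈ -87/18 = -4.8333

μ ≈ -4.8333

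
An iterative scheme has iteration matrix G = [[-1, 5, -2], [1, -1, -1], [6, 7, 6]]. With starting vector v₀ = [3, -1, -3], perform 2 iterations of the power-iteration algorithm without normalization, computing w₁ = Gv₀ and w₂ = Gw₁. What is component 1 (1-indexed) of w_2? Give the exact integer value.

w1 = Gv₀ = (-2, 7, -7)
w2 = Gw1 = (51, -2, -5)
The requested component of w2 is 51.

51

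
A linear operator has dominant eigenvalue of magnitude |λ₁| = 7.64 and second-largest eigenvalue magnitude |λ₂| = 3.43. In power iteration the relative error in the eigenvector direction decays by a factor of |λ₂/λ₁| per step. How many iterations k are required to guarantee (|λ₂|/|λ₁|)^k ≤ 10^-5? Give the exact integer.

15

|λ₂/λ₁| = 3.43/7.64 = 0.44895
Need k ≥ ln(10^-5) / ln(0.44895) = -11.5129 / -0.8008 ≈ 14.376
Smallest integer k satisfying the bound: 15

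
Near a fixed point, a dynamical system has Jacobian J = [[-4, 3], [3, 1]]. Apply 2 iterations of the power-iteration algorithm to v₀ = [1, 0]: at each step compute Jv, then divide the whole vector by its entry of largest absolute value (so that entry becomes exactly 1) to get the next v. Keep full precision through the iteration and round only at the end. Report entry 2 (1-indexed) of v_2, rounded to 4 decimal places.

Jv0 = (-4.00000, 3.00000); divide by -4.00000 → v1 = (1.00000, -0.75000)
Jv1 = (-6.25000, 2.25000); divide by -6.25000 → v2 = (1.00000, -0.36000)
Requested entry of v2: -9/25 = -0.3600

-0.3600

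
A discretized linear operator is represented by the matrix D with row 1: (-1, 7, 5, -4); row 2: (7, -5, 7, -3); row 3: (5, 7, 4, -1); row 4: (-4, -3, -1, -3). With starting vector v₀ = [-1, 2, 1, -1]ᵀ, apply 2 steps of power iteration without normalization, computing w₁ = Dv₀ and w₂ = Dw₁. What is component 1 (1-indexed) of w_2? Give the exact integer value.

-3

w1 = Dv₀ = ((-1)·(-1) + 7·2 + 5·1 + (-4)·(-1); 7·(-1) + (-5)·2 + 7·1 + (-3)·(-1); 5·(-1) + 7·2 + 4·1 + (-1)·(-1); (-4)·(-1) + (-3)·2 + (-1)·1 + (-3)·(-1)) = (24, -7, 14, 0)
w2 = Dw1 = ((-1)·24 + 7·(-7) + 5·14 + (-4)·0; 7·24 + (-5)·(-7) + 7·14 + (-3)·0; 5·24 + 7·(-7) + 4·14 + (-1)·0; (-4)·24 + (-3)·(-7) + (-1)·14 + (-3)·0) = (-3, 301, 127, -89)
The requested component of w2 is -3.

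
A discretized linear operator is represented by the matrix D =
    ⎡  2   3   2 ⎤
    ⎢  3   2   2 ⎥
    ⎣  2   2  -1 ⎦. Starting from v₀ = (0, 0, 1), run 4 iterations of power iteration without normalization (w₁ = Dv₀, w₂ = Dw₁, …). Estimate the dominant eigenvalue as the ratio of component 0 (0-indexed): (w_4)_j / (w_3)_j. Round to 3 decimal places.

5.793

w1 = Dv₀ = (2·0 + 3·0 + 2·1; 3·0 + 2·0 + 2·1; 2·0 + 2·0 + (-1)·1) = (2, 2, -1)
w2 = Dw1 = (2·2 + 3·2 + 2·(-1); 3·2 + 2·2 + 2·(-1); 2·2 + 2·2 + (-1)·(-1)) = (8, 8, 9)
w3 = Dw2 = (58, 58, 23)
w4 = Dw3 = (336, 336, 209)
Ratio at component: 336 / 58 = 5.793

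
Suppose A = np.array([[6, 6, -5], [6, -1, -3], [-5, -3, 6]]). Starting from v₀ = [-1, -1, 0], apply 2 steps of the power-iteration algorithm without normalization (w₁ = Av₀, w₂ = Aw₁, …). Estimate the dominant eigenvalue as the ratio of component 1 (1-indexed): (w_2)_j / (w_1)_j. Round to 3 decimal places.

λ ≈ 11.833

w1 = Av₀ = (-12, -5, 8)
w2 = Aw1 = (-142, -91, 123)
Ratio at component: -142 / -12 = 11.833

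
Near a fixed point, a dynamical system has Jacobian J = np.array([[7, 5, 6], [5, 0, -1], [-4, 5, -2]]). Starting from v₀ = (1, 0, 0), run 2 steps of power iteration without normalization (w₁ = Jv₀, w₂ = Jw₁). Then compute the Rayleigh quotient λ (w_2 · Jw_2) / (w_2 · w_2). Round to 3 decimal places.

9.449

w1 = Jv₀ = (7·1 + 5·0 + 6·0; 5·1 + 0·0 + (-1)·0; (-4)·1 + 5·0 + (-2)·0) = (7, 5, -4)
w2 = Jw1 = (7·7 + 5·5 + 6·(-4); 5·7 + 0·5 + (-1)·(-4); (-4)·7 + 5·5 + (-2)·(-4)) = (50, 39, 5)
Jw2 = (575, 245, -15)
w2·Jw2 = 50·575 + 39·245 + 5·(-15) = 38230; w2·w2 = 50·50 + 39·39 + 5·5 = 4046
λ ≈ 38230/4046 = 9.449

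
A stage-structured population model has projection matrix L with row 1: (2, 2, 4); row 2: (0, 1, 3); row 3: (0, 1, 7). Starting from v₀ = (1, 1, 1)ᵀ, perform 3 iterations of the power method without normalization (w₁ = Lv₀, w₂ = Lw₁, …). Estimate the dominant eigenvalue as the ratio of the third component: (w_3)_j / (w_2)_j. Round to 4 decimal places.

λ ≈ 7.4667

w1 = Lv₀ = (2·1 + 2·1 + 4·1; 0·1 + 1·1 + 3·1; 0·1 + 1·1 + 7·1) = (8, 4, 8)
w2 = Lw1 = (2·8 + 2·4 + 4·8; 0·8 + 1·4 + 3·8; 0·8 + 1·4 + 7·8) = (56, 28, 60)
w3 = Lw2 = (408, 208, 448)
Ratio at component: 448 / 60 = 7.4667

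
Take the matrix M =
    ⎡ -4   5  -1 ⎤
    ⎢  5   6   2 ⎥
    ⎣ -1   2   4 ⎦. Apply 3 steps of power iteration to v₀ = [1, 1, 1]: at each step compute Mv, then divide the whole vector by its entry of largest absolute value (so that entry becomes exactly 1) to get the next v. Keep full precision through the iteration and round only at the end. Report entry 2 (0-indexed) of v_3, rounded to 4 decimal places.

Mv0 = (0.00000, 13.00000, 5.00000); divide by 13.00000 → v1 = (0.00000, 1.00000, 0.38462)
Mv1 = (4.61538, 6.76923, 3.53846); divide by 6.76923 → v2 = (0.68182, 1.00000, 0.52273)
Mv2 = (1.75000, 10.45455, 3.40909); divide by 10.45455 → v3 = (0.16739, 1.00000, 0.32609)
Requested entry of v3: 300/920 = 0.3261

0.3261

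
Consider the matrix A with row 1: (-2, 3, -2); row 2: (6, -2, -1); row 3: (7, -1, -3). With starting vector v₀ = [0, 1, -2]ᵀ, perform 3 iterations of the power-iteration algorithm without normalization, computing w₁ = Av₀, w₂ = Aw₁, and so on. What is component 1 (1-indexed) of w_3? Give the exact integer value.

91

w1 = Av₀ = (7, 0, 5)
w2 = Aw1 = (-24, 37, 34)
w3 = Aw2 = (91, -252, -307)
The requested component of w3 is 91.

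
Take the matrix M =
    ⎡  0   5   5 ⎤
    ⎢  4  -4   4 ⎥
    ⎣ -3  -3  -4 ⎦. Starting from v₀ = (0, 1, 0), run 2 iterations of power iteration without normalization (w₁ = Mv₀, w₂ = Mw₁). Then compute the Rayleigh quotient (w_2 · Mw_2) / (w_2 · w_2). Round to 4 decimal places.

-5.6334

w1 = Mv₀ = (0·0 + 5·1 + 5·0; 4·0 + (-4)·1 + 4·0; (-3)·0 + (-3)·1 + (-4)·0) = (5, -4, -3)
w2 = Mw1 = (0·5 + 5·(-4) + 5·(-3); 4·5 + (-4)·(-4) + 4·(-3); (-3)·5 + (-3)·(-4) + (-4)·(-3)) = (-35, 24, 9)
Mw2 = (165, -200, -3)
w2·Mw2 = (-35)·165 + 24·(-200) + 9·(-3) = -10602; w2·w2 = (-35)·(-35) + 24·24 + 9·9 = 1882
λ ≈ -10602/1882 = -5.6334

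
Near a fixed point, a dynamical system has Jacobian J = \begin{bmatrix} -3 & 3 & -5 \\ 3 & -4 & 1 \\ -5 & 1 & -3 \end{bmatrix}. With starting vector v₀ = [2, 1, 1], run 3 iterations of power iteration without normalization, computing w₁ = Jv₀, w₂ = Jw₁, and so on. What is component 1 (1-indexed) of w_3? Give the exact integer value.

w1 = Jv₀ = ((-3)·2 + 3·1 + (-5)·1; 3·2 + (-4)·1 + 1·1; (-5)·2 + 1·1 + (-3)·1) = (-8, 3, -12)
w2 = Jw1 = ((-3)·(-8) + 3·3 + (-5)·(-12); 3·(-8) + (-4)·3 + 1·(-12); (-5)·(-8) + 1·3 + (-3)·(-12)) = (93, -48, 79)
w3 = Jw2 = (-818, 550, -750)
The requested component of w3 is -818.

-818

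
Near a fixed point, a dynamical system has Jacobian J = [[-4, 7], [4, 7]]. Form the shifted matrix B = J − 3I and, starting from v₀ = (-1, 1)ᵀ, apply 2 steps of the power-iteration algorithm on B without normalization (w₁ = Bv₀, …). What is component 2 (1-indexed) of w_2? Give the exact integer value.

56

B = J − 3I has rows (-7, 7); (4, 4)
w1 = Bv₀ = ((-7)·(-1) + 7·1; 4·(-1) + 4·1) = (14, 0)
w2 = Bw1 = ((-7)·14 + 7·0; 4·14 + 4·0) = (-98, 56)
Requested component of w2: 56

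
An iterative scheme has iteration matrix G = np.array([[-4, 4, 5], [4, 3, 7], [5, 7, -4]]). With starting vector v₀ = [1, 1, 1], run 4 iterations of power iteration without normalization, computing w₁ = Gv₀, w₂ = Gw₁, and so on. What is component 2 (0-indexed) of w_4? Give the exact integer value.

8812

w1 = Gv₀ = (5, 14, 8)
w2 = Gw1 = (76, 118, 91)
w3 = Gw2 = (623, 1295, 842)
w4 = Gw3 = (6898, 12271, 8812)
The requested component of w4 is 8812.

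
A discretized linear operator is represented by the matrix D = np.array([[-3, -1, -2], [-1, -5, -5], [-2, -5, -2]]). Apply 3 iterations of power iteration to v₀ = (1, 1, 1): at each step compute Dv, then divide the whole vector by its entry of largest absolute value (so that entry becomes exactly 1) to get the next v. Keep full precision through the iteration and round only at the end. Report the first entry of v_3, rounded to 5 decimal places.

0.41617

Dv0 = (-6.000000, -11.000000, -9.000000); divide by -11.000000 → v1 = (0.545455, 1.000000, 0.818182)
Dv1 = (-4.272727, -9.636364, -7.727273); divide by -9.636364 → v2 = (0.443396, 1.000000, 0.801887)
Dv2 = (-3.933962, -9.452830, -7.490566); divide by -9.452830 → v3 = (0.416168, 1.000000, 0.792415)
Requested entry of v3: -417/-1002 = 0.41617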